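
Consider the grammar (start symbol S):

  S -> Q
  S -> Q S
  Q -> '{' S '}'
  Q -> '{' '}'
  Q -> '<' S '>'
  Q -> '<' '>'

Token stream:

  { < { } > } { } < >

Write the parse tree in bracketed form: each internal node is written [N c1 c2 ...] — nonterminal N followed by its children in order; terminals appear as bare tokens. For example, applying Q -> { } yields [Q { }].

[S [Q { [S [Q < [S [Q { }]] >]] }] [S [Q { }] [S [Q < >]]]]

S
Q S
{ S } S
{ Q } S
{ < S > } S
{ < Q > } S
{ < { } > } S
{ < { } > } Q S
{ < { } > } { } S
{ < { } > } { } Q
{ < { } > } { } < >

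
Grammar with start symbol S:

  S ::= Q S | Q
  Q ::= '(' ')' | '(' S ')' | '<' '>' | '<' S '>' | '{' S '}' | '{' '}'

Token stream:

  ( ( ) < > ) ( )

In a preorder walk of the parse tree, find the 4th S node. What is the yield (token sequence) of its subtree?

[S [Q ( [S [Q ( )] [S [Q < >]]] )] [S [Q ( )]]]

( )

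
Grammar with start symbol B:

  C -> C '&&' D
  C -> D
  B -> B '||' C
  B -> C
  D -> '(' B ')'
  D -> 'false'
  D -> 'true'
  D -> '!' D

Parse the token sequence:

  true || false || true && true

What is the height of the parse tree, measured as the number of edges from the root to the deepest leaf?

5

[B [B [B [C [D true]]] || [C [D false]]] || [C [C [D true]] && [D true]]]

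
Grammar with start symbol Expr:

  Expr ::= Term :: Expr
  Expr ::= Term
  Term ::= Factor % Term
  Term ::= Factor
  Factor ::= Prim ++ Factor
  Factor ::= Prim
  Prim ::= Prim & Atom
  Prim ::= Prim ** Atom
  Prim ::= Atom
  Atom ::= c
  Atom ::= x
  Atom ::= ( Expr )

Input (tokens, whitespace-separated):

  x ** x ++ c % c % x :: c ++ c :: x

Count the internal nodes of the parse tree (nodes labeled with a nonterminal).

31

[Expr [Term [Factor [Prim [Prim [Atom x]] ** [Atom x]] ++ [Factor [Prim [Atom c]]]] % [Term [Factor [Prim [Atom c]]] % [Term [Factor [Prim [Atom x]]]]]] :: [Expr [Term [Factor [Prim [Atom c]] ++ [Factor [Prim [Atom c]]]]] :: [Expr [Term [Factor [Prim [Atom x]]]]]]]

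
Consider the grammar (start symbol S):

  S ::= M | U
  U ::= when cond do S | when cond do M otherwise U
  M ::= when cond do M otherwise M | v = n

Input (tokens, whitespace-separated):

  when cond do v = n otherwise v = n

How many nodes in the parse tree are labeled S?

1

[S [M when cond do [M v = n] otherwise [M v = n]]]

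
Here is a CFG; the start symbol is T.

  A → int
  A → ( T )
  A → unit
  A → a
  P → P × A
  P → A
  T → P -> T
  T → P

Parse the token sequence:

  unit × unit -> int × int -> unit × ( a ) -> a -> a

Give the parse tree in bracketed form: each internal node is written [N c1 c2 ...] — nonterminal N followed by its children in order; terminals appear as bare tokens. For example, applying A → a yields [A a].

[T [P [P [A unit]] × [A unit]] -> [T [P [P [A int]] × [A int]] -> [T [P [P [A unit]] × [A ( [T [P [A a]]] )]] -> [T [P [A a]] -> [T [P [A a]]]]]]]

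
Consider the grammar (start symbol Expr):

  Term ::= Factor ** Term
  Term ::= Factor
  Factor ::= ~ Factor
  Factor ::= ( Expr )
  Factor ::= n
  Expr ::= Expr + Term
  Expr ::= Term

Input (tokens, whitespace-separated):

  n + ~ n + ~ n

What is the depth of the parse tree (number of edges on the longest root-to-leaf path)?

[Expr [Expr [Expr [Term [Factor n]]] + [Term [Factor ~ [Factor n]]]] + [Term [Factor ~ [Factor n]]]]

5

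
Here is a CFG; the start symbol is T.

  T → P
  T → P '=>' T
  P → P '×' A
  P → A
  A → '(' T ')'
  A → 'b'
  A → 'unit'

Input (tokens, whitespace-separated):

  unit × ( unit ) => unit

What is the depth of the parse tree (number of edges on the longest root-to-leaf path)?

[T [P [P [A unit]] × [A ( [T [P [A unit]]] )]] => [T [P [A unit]]]]

6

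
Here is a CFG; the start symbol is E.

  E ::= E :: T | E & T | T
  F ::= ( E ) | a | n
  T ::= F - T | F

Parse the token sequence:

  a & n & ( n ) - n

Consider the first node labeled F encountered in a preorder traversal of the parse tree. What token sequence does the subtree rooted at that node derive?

[E [E [E [T [F a]]] & [T [F n]]] & [T [F ( [E [T [F n]]] )] - [T [F n]]]]

a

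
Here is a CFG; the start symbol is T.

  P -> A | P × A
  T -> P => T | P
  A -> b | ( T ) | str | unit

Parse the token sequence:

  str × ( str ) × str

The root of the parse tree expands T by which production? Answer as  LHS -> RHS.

T -> P

[T [P [P [P [A str]] × [A ( [T [P [A str]]] )]] × [A str]]]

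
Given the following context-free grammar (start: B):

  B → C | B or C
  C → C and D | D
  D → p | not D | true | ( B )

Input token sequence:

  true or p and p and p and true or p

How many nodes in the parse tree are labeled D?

[B [B [B [C [D true]]] or [C [C [C [C [D p]] and [D p]] and [D p]] and [D true]]] or [C [D p]]]

6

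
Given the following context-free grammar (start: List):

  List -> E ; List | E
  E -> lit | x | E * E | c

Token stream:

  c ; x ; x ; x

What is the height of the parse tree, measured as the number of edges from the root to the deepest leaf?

5

[List [E c] ; [List [E x] ; [List [E x] ; [List [E x]]]]]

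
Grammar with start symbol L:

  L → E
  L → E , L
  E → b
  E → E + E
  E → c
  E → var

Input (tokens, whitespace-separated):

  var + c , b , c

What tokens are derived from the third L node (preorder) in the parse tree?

c

[L [E [E var] + [E c]] , [L [E b] , [L [E c]]]]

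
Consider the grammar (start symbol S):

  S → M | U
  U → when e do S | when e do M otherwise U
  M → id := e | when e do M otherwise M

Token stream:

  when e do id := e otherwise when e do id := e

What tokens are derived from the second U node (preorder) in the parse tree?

[S [U when e do [M id := e] otherwise [U when e do [S [M id := e]]]]]

when e do id := e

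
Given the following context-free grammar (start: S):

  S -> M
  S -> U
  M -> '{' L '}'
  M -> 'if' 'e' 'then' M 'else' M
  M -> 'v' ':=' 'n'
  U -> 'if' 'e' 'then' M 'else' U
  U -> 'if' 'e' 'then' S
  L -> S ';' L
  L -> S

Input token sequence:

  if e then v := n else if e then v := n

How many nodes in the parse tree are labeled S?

[S [U if e then [M v := n] else [U if e then [S [M v := n]]]]]

2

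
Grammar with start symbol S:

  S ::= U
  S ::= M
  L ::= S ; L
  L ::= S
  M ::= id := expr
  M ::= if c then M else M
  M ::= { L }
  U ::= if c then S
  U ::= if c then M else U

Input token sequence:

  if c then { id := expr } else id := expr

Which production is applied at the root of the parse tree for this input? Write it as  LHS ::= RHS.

S ::= M

[S [M if c then [M { [L [S [M id := expr]]] }] else [M id := expr]]]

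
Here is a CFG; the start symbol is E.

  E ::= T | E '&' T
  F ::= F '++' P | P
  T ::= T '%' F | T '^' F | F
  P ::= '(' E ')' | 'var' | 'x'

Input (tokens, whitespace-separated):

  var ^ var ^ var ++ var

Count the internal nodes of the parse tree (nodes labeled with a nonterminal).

12

[E [T [T [T [F [P var]]] ^ [F [P var]]] ^ [F [F [P var]] ++ [P var]]]]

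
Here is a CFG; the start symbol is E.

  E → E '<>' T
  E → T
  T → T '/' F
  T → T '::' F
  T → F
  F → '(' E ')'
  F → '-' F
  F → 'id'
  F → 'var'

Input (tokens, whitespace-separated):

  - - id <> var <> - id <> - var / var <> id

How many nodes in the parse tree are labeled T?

[E [E [E [E [E [T [F - [F - [F id]]]]] <> [T [F var]]] <> [T [F - [F id]]]] <> [T [T [F - [F var]]] / [F var]]] <> [T [F id]]]

6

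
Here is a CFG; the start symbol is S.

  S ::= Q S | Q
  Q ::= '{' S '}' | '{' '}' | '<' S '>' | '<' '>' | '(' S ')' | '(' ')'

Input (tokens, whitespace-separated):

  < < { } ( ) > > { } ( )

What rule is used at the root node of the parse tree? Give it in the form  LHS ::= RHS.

S ::= Q S

[S [Q < [S [Q < [S [Q { }] [S [Q ( )]]] >]] >] [S [Q { }] [S [Q ( )]]]]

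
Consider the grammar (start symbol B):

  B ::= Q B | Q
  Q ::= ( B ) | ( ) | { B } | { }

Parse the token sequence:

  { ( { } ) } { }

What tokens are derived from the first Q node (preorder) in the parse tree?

{ ( { } ) }

[B [Q { [B [Q ( [B [Q { }]] )]] }] [B [Q { }]]]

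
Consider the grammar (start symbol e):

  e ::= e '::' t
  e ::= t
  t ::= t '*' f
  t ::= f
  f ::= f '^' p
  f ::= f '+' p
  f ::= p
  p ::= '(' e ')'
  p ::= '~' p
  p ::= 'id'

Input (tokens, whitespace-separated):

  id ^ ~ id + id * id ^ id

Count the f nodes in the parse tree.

[e [t [t [f [f [f [p id]] ^ [p ~ [p id]]] + [p id]]] * [f [f [p id]] ^ [p id]]]]

5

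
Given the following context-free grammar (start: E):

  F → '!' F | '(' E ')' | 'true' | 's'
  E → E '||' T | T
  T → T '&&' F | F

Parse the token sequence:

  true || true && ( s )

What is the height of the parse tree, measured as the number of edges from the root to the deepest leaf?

[E [E [T [F true]]] || [T [T [F true]] && [F ( [E [T [F s]]] )]]]

6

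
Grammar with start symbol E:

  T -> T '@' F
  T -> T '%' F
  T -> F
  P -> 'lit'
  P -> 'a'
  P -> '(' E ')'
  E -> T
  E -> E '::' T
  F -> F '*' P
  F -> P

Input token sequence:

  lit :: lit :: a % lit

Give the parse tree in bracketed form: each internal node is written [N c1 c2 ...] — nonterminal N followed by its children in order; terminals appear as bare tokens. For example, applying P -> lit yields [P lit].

E
E :: T
E :: T :: T
T :: T :: T
F :: T :: T
P :: T :: T
lit :: T :: T
lit :: F :: T
lit :: P :: T
lit :: lit :: T
lit :: lit :: T % F
lit :: lit :: F % F
lit :: lit :: P % F
lit :: lit :: a % F
lit :: lit :: a % P
lit :: lit :: a % lit

[E [E [E [T [F [P lit]]]] :: [T [F [P lit]]]] :: [T [T [F [P a]]] % [F [P lit]]]]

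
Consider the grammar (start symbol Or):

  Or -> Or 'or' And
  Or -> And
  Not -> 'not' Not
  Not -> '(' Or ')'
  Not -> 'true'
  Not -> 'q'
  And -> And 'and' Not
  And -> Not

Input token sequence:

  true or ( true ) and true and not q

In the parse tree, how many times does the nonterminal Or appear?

3

[Or [Or [And [Not true]]] or [And [And [And [Not ( [Or [And [Not true]]] )]] and [Not true]] and [Not not [Not q]]]]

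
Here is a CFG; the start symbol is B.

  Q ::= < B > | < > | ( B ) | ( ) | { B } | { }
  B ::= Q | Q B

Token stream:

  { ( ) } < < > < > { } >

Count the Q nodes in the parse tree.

6

[B [Q { [B [Q ( )]] }] [B [Q < [B [Q < >] [B [Q < >] [B [Q { }]]]] >]]]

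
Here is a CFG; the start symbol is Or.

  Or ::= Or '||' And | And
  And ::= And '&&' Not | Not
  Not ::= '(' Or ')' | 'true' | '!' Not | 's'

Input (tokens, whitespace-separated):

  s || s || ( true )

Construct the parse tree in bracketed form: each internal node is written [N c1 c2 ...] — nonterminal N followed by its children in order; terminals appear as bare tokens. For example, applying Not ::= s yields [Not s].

[Or [Or [Or [And [Not s]]] || [And [Not s]]] || [And [Not ( [Or [And [Not true]]] )]]]

Or
Or || And
Or || And || And
And || And || And
Not || And || And
s || And || And
s || Not || And
s || s || And
s || s || Not
s || s || ( Or )
s || s || ( And )
s || s || ( Not )
s || s || ( true )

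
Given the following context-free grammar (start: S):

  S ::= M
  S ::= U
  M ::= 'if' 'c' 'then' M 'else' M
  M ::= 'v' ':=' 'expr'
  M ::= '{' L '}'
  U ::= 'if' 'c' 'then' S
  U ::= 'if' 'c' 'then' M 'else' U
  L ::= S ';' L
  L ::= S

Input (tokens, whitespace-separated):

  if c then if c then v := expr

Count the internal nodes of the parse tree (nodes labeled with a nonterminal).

[S [U if c then [S [U if c then [S [M v := expr]]]]]]

6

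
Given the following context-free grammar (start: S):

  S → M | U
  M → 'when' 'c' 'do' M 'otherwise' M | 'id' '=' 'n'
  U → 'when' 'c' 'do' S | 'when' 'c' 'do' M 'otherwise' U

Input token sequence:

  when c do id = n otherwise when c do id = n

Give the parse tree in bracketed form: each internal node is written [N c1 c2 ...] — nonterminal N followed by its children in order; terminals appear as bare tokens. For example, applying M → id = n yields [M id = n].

S
U
when c do M otherwise U
when c do id = n otherwise U
when c do id = n otherwise when c do S
when c do id = n otherwise when c do M
when c do id = n otherwise when c do id = n

[S [U when c do [M id = n] otherwise [U when c do [S [M id = n]]]]]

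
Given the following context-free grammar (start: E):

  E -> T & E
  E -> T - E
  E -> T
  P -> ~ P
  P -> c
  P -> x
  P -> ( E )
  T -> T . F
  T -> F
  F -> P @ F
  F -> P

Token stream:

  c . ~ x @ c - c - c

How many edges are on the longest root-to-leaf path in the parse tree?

6

[E [T [T [F [P c]]] . [F [P ~ [P x]] @ [F [P c]]]] - [E [T [F [P c]]] - [E [T [F [P c]]]]]]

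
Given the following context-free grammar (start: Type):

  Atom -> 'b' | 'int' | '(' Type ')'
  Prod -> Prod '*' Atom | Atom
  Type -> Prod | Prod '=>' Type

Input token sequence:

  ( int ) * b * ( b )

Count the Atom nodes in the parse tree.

[Type [Prod [Prod [Prod [Atom ( [Type [Prod [Atom int]]] )]] * [Atom b]] * [Atom ( [Type [Prod [Atom b]]] )]]]

5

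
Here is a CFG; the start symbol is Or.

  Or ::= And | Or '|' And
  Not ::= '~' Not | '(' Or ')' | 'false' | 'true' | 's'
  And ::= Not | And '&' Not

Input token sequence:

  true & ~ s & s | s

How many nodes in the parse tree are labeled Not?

5

[Or [Or [And [And [And [Not true]] & [Not ~ [Not s]]] & [Not s]]] | [And [Not s]]]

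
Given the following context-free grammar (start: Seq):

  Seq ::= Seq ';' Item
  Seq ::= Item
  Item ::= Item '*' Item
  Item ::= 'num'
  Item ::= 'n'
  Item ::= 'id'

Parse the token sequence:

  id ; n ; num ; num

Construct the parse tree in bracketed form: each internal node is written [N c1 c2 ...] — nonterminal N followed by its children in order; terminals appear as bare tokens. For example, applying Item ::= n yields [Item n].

[Seq [Seq [Seq [Seq [Item id]] ; [Item n]] ; [Item num]] ; [Item num]]

Seq
Seq ; Item
Seq ; Item ; Item
Seq ; Item ; Item ; Item
Item ; Item ; Item ; Item
id ; Item ; Item ; Item
id ; n ; Item ; Item
id ; n ; num ; Item
id ; n ; num ; num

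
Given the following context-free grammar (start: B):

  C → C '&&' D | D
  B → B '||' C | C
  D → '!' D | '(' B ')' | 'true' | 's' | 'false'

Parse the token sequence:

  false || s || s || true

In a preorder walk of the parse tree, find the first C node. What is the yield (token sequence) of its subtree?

[B [B [B [B [C [D false]]] || [C [D s]]] || [C [D s]]] || [C [D true]]]

false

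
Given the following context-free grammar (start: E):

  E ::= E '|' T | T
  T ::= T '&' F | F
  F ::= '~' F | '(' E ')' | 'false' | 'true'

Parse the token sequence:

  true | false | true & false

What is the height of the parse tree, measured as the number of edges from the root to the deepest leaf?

5

[E [E [E [T [F true]]] | [T [F false]]] | [T [T [F true]] & [F false]]]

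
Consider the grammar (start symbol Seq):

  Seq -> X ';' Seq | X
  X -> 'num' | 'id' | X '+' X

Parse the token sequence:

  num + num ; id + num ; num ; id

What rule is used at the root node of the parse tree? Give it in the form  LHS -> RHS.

[Seq [X [X num] + [X num]] ; [Seq [X [X id] + [X num]] ; [Seq [X num] ; [Seq [X id]]]]]

Seq -> X ';' Seq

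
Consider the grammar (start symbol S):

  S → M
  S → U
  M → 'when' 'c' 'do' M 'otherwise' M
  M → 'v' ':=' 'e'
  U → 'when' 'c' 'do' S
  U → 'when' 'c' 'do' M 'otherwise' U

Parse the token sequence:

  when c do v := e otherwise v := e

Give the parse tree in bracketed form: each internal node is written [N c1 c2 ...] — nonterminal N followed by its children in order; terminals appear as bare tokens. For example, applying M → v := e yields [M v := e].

S
M
when c do M otherwise M
when c do v := e otherwise M
when c do v := e otherwise v := e

[S [M when c do [M v := e] otherwise [M v := e]]]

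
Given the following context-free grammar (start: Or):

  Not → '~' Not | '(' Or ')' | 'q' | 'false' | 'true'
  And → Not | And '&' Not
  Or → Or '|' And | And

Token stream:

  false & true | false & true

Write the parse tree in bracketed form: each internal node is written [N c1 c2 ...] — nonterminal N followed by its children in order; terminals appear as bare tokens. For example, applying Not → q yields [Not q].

[Or [Or [And [And [Not false]] & [Not true]]] | [And [And [Not false]] & [Not true]]]

Or
Or | And
And | And
And & Not | And
Not & Not | And
false & Not | And
false & true | And
false & true | And & Not
false & true | Not & Not
false & true | false & Not
false & true | false & true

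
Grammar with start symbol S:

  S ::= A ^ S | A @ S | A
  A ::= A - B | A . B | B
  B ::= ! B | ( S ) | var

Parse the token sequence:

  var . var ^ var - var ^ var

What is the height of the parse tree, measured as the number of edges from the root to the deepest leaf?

5

[S [A [A [B var]] . [B var]] ^ [S [A [A [B var]] - [B var]] ^ [S [A [B var]]]]]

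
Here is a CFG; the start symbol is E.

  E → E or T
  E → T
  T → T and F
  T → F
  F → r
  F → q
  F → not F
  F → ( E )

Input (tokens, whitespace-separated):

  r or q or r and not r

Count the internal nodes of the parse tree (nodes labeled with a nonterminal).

[E [E [E [T [F r]]] or [T [F q]]] or [T [T [F r]] and [F not [F r]]]]

12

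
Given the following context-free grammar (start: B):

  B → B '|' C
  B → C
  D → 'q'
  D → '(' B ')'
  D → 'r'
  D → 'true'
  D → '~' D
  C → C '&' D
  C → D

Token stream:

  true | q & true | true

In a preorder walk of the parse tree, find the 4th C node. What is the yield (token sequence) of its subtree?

true

[B [B [B [C [D true]]] | [C [C [D q]] & [D true]]] | [C [D true]]]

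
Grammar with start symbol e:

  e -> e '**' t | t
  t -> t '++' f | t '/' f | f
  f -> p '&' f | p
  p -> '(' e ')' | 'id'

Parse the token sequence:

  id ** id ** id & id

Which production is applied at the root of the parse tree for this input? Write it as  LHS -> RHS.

e -> e '**' t

[e [e [e [t [f [p id]]]] ** [t [f [p id]]]] ** [t [f [p id] & [f [p id]]]]]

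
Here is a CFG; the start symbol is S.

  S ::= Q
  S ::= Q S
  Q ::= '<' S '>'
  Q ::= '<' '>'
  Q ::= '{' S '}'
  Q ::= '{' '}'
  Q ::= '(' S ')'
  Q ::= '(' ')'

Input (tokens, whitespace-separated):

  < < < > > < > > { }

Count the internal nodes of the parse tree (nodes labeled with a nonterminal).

[S [Q < [S [Q < [S [Q < >]] >] [S [Q < >]]] >] [S [Q { }]]]

10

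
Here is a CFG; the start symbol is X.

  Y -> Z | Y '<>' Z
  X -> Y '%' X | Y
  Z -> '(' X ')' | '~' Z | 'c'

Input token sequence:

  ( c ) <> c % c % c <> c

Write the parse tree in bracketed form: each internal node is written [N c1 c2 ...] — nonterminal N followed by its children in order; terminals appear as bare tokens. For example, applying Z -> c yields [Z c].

[X [Y [Y [Z ( [X [Y [Z c]]] )]] <> [Z c]] % [X [Y [Z c]] % [X [Y [Y [Z c]] <> [Z c]]]]]

X
Y % X
Y <> Z % X
Z <> Z % X
( X ) <> Z % X
( Y ) <> Z % X
( Z ) <> Z % X
( c ) <> Z % X
( c ) <> c % X
( c ) <> c % Y % X
( c ) <> c % Z % X
( c ) <> c % c % X
( c ) <> c % c % Y
( c ) <> c % c % Y <> Z
( c ) <> c % c % Z <> Z
( c ) <> c % c % c <> Z
( c ) <> c % c % c <> c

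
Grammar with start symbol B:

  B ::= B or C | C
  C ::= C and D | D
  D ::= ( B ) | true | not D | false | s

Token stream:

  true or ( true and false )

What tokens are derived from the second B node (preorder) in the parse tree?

[B [B [C [D true]]] or [C [D ( [B [C [C [D true]] and [D false]]] )]]]

true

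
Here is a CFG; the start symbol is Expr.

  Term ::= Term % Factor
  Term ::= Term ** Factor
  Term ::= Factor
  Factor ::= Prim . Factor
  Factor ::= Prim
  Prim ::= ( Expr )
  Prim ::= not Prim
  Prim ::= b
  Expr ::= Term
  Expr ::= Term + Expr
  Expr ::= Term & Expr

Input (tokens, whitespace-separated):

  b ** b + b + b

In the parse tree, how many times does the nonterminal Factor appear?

4

[Expr [Term [Term [Factor [Prim b]]] ** [Factor [Prim b]]] + [Expr [Term [Factor [Prim b]]] + [Expr [Term [Factor [Prim b]]]]]]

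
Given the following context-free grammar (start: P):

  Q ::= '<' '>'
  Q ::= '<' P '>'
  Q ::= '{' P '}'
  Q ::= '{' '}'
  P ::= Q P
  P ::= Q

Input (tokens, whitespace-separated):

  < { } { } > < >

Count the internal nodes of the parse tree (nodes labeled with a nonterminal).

[P [Q < [P [Q { }] [P [Q { }]]] >] [P [Q < >]]]

8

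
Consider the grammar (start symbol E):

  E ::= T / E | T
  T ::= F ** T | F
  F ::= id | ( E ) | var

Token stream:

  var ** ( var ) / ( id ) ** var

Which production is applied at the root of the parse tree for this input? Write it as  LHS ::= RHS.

[E [T [F var] ** [T [F ( [E [T [F var]]] )]]] / [E [T [F ( [E [T [F id]]] )] ** [T [F var]]]]]

E ::= T / E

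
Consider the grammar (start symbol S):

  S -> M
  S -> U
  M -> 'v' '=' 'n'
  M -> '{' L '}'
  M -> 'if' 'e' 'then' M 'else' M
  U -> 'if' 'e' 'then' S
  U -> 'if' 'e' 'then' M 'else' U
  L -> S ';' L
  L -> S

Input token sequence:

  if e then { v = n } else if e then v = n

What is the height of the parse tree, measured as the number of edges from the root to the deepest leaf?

6

[S [U if e then [M { [L [S [M v = n]]] }] else [U if e then [S [M v = n]]]]]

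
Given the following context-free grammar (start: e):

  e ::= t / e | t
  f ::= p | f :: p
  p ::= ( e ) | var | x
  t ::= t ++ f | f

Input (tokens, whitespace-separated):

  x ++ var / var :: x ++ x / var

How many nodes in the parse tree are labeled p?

6

[e [t [t [f [p x]]] ++ [f [p var]]] / [e [t [t [f [f [p var]] :: [p x]]] ++ [f [p x]]] / [e [t [f [p var]]]]]]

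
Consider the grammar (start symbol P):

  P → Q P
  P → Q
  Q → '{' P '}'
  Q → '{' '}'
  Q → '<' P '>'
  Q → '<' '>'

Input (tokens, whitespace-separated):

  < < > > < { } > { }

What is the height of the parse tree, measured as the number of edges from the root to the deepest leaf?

[P [Q < [P [Q < >]] >] [P [Q < [P [Q { }]] >] [P [Q { }]]]]

5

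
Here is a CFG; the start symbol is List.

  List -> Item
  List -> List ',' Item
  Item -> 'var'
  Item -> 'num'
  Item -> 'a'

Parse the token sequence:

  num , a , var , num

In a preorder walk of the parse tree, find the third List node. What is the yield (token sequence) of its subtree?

[List [List [List [List [Item num]] , [Item a]] , [Item var]] , [Item num]]

num , a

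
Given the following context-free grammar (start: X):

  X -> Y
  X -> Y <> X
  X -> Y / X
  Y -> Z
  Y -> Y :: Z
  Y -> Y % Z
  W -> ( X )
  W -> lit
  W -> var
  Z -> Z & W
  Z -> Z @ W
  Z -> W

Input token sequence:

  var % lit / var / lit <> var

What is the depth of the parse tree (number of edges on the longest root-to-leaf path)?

[X [Y [Y [Z [W var]]] % [Z [W lit]]] / [X [Y [Z [W var]]] / [X [Y [Z [W lit]]] <> [X [Y [Z [W var]]]]]]]

7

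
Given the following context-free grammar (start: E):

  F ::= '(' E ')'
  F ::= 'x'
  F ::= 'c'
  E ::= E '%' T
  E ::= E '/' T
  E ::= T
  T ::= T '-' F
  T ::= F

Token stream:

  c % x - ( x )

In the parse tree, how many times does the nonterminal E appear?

[E [E [T [F c]]] % [T [T [F x]] - [F ( [E [T [F x]]] )]]]

3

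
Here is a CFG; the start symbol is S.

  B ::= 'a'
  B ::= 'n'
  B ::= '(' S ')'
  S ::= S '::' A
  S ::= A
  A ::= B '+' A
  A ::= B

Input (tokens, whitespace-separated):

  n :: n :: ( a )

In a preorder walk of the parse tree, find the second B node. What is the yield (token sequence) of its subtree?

n

[S [S [S [A [B n]]] :: [A [B n]]] :: [A [B ( [S [A [B a]]] )]]]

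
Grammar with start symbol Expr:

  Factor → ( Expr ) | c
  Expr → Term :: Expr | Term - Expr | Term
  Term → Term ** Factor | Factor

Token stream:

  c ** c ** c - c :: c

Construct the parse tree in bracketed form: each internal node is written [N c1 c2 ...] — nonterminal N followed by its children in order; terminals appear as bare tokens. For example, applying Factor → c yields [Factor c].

Expr
Term - Expr
Term ** Factor - Expr
Term ** Factor ** Factor - Expr
Factor ** Factor ** Factor - Expr
c ** Factor ** Factor - Expr
c ** c ** Factor - Expr
c ** c ** c - Expr
c ** c ** c - Term :: Expr
c ** c ** c - Factor :: Expr
c ** c ** c - c :: Expr
c ** c ** c - c :: Term
c ** c ** c - c :: Factor
c ** c ** c - c :: c

[Expr [Term [Term [Term [Factor c]] ** [Factor c]] ** [Factor c]] - [Expr [Term [Factor c]] :: [Expr [Term [Factor c]]]]]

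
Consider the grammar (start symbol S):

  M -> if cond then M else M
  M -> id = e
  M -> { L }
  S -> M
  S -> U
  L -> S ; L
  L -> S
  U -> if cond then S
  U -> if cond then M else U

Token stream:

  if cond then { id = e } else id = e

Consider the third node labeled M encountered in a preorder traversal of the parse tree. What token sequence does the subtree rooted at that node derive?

id = e

[S [M if cond then [M { [L [S [M id = e]]] }] else [M id = e]]]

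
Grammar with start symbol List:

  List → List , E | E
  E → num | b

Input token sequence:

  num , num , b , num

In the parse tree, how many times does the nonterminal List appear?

[List [List [List [List [E num]] , [E num]] , [E b]] , [E num]]

4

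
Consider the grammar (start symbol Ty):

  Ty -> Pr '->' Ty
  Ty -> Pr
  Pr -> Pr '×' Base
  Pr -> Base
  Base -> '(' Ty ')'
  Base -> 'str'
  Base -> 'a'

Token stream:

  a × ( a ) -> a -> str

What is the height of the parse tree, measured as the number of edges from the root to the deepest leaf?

[Ty [Pr [Pr [Base a]] × [Base ( [Ty [Pr [Base a]]] )]] -> [Ty [Pr [Base a]] -> [Ty [Pr [Base str]]]]]

6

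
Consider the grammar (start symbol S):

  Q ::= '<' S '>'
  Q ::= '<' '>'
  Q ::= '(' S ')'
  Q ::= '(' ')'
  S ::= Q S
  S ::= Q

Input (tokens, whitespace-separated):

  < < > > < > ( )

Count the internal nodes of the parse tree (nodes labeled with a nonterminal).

8

[S [Q < [S [Q < >]] >] [S [Q < >] [S [Q ( )]]]]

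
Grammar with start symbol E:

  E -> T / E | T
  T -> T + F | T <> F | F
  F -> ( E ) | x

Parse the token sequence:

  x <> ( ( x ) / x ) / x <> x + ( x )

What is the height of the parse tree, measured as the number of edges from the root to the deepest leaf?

9

[E [T [T [F x]] <> [F ( [E [T [F ( [E [T [F x]]] )]] / [E [T [F x]]]] )]] / [E [T [T [T [F x]] <> [F x]] + [F ( [E [T [F x]]] )]]]]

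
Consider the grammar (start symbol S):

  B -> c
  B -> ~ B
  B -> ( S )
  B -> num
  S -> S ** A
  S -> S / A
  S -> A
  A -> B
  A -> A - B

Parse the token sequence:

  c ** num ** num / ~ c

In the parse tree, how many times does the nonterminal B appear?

5

[S [S [S [S [A [B c]]] ** [A [B num]]] ** [A [B num]]] / [A [B ~ [B c]]]]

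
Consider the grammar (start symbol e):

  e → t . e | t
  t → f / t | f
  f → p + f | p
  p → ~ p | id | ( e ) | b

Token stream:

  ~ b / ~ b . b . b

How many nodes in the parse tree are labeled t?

4

[e [t [f [p ~ [p b]]] / [t [f [p ~ [p b]]]]] . [e [t [f [p b]]] . [e [t [f [p b]]]]]]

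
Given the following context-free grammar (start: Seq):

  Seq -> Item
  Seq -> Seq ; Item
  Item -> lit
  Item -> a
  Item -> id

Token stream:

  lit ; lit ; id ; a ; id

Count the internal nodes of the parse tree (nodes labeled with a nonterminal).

10

[Seq [Seq [Seq [Seq [Seq [Item lit]] ; [Item lit]] ; [Item id]] ; [Item a]] ; [Item id]]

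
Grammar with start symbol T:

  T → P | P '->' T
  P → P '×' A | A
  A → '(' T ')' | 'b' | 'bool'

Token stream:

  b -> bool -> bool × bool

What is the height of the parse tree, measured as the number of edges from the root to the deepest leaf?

[T [P [A b]] -> [T [P [A bool]] -> [T [P [P [A bool]] × [A bool]]]]]

6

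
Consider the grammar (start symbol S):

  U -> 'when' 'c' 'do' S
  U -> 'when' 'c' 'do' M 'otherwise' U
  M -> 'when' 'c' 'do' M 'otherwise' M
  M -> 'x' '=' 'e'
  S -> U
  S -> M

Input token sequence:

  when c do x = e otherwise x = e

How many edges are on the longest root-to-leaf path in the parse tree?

[S [M when c do [M x = e] otherwise [M x = e]]]

3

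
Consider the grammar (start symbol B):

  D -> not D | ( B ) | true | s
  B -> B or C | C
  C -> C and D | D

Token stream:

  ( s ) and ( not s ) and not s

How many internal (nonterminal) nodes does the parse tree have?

[B [C [C [C [D ( [B [C [D s]]] )]] and [D ( [B [C [D not [D s]]]] )]] and [D not [D s]]]]

15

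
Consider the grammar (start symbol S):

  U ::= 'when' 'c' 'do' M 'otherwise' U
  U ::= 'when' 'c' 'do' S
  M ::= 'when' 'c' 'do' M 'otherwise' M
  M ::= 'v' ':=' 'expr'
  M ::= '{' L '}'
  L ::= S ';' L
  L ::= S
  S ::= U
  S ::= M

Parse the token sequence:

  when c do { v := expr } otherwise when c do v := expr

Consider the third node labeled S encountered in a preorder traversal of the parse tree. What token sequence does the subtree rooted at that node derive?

v := expr

[S [U when c do [M { [L [S [M v := expr]]] }] otherwise [U when c do [S [M v := expr]]]]]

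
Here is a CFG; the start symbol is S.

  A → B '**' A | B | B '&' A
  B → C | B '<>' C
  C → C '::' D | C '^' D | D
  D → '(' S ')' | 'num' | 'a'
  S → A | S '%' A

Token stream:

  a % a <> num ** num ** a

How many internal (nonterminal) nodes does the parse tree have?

[S [S [A [B [C [D a]]]]] % [A [B [B [C [D a]]] <> [C [D num]]] ** [A [B [C [D num]]] ** [A [B [C [D a]]]]]]]

21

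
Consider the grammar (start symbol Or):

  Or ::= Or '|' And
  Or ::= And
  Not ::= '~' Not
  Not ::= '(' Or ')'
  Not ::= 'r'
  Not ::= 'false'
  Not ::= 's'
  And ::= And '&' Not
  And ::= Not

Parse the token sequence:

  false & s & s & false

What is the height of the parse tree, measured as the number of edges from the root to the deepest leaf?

6

[Or [And [And [And [And [Not false]] & [Not s]] & [Not s]] & [Not false]]]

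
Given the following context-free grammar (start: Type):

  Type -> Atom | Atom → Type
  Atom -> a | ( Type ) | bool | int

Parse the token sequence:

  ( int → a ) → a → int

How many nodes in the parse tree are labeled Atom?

[Type [Atom ( [Type [Atom int] → [Type [Atom a]]] )] → [Type [Atom a] → [Type [Atom int]]]]

5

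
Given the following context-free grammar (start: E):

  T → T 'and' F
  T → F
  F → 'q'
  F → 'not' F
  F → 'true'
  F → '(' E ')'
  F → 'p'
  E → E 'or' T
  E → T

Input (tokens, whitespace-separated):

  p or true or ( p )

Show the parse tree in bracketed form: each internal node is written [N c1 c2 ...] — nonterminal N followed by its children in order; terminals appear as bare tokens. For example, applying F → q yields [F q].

E
E or T
E or T or T
T or T or T
F or T or T
p or T or T
p or F or T
p or true or T
p or true or F
p or true or ( E )
p or true or ( T )
p or true or ( F )
p or true or ( p )

[E [E [E [T [F p]]] or [T [F true]]] or [T [F ( [E [T [F p]]] )]]]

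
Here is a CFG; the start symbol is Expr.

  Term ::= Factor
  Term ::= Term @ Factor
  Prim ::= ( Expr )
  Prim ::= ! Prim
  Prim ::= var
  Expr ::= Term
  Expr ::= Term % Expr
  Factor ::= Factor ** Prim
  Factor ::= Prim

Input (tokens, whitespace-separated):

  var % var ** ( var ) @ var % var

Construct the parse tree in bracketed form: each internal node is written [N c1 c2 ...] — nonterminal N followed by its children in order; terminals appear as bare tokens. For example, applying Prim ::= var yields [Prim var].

Expr
Term % Expr
Factor % Expr
Prim % Expr
var % Expr
var % Term % Expr
var % Term @ Factor % Expr
var % Factor @ Factor % Expr
var % Factor ** Prim @ Factor % Expr
var % Prim ** Prim @ Factor % Expr
var % var ** Prim @ Factor % Expr
var % var ** ( Expr ) @ Factor % Expr
var % var ** ( Term ) @ Factor % Expr
var % var ** ( Factor ) @ Factor % Expr
var % var ** ( Prim ) @ Factor % Expr
var % var ** ( var ) @ Factor % Expr
var % var ** ( var ) @ Prim % Expr
var % var ** ( var ) @ var % Expr
var % var ** ( var ) @ var % Term
var % var ** ( var ) @ var % Factor
var % var ** ( var ) @ var % Prim
var % var ** ( var ) @ var % var

[Expr [Term [Factor [Prim var]]] % [Expr [Term [Term [Factor [Factor [Prim var]] ** [Prim ( [Expr [Term [Factor [Prim var]]]] )]]] @ [Factor [Prim var]]] % [Expr [Term [Factor [Prim var]]]]]]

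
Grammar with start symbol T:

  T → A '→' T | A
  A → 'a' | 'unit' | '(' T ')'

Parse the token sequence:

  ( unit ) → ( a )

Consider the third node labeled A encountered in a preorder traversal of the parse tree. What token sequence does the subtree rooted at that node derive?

[T [A ( [T [A unit]] )] → [T [A ( [T [A a]] )]]]

( a )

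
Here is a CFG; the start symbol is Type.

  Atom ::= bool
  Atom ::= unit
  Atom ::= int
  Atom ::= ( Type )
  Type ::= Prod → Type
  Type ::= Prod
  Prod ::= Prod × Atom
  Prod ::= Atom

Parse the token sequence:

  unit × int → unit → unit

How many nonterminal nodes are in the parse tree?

11

[Type [Prod [Prod [Atom unit]] × [Atom int]] → [Type [Prod [Atom unit]] → [Type [Prod [Atom unit]]]]]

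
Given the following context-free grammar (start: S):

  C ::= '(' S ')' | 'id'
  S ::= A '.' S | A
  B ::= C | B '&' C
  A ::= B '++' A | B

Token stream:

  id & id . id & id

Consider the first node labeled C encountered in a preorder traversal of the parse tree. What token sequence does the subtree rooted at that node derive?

id

[S [A [B [B [C id]] & [C id]]] . [S [A [B [B [C id]] & [C id]]]]]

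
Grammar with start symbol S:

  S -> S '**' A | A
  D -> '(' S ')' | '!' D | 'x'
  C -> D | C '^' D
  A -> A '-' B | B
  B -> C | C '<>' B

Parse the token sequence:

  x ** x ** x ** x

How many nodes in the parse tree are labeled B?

[S [S [S [S [A [B [C [D x]]]]] ** [A [B [C [D x]]]]] ** [A [B [C [D x]]]]] ** [A [B [C [D x]]]]]

4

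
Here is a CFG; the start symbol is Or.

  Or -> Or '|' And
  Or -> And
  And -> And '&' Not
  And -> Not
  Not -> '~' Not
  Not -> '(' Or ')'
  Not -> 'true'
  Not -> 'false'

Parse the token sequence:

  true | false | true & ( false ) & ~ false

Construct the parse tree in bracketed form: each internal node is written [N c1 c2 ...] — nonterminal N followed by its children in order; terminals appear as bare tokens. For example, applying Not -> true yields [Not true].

[Or [Or [Or [And [Not true]]] | [And [Not false]]] | [And [And [And [Not true]] & [Not ( [Or [And [Not false]]] )]] & [Not ~ [Not false]]]]

Or
Or | And
Or | And | And
And | And | And
Not | And | And
true | And | And
true | Not | And
true | false | And
true | false | And & Not
true | false | And & Not & Not
true | false | Not & Not & Not
true | false | true & Not & Not
true | false | true & ( Or ) & Not
true | false | true & ( And ) & Not
true | false | true & ( Not ) & Not
true | false | true & ( false ) & Not
true | false | true & ( false ) & ~ Not
true | false | true & ( false ) & ~ false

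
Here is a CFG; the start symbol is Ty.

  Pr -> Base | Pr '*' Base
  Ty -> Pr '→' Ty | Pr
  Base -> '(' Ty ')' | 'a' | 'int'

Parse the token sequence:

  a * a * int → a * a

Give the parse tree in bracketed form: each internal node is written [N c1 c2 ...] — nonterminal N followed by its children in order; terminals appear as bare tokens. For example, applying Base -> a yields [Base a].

[Ty [Pr [Pr [Pr [Base a]] * [Base a]] * [Base int]] → [Ty [Pr [Pr [Base a]] * [Base a]]]]

Ty
Pr → Ty
Pr * Base → Ty
Pr * Base * Base → Ty
Base * Base * Base → Ty
a * Base * Base → Ty
a * a * Base → Ty
a * a * int → Ty
a * a * int → Pr
a * a * int → Pr * Base
a * a * int → Base * Base
a * a * int → a * Base
a * a * int → a * a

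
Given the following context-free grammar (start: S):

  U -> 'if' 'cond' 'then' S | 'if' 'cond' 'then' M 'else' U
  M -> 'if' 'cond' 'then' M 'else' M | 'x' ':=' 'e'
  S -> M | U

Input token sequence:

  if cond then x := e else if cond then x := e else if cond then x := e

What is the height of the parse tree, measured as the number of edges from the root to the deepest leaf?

6

[S [U if cond then [M x := e] else [U if cond then [M x := e] else [U if cond then [S [M x := e]]]]]]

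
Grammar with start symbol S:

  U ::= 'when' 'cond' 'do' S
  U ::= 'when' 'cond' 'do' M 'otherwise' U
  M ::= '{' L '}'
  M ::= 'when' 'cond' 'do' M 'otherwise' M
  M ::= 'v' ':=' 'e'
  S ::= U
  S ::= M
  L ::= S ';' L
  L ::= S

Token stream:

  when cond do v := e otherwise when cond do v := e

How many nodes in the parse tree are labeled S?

[S [U when cond do [M v := e] otherwise [U when cond do [S [M v := e]]]]]

2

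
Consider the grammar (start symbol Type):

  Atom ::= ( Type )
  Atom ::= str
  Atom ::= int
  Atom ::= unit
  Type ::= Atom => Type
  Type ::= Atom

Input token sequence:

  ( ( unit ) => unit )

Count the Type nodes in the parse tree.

4

[Type [Atom ( [Type [Atom ( [Type [Atom unit]] )] => [Type [Atom unit]]] )]]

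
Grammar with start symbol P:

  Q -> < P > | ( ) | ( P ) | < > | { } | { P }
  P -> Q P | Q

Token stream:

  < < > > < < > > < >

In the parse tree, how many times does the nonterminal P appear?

5

[P [Q < [P [Q < >]] >] [P [Q < [P [Q < >]] >] [P [Q < >]]]]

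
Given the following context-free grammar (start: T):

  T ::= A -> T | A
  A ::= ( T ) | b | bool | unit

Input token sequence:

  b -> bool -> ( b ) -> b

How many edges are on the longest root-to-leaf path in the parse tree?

6

[T [A b] -> [T [A bool] -> [T [A ( [T [A b]] )] -> [T [A b]]]]]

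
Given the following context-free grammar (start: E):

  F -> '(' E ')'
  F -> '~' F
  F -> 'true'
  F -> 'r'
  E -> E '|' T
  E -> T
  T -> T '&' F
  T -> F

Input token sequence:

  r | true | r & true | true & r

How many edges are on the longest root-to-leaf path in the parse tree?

[E [E [E [E [T [F r]]] | [T [F true]]] | [T [T [F r]] & [F true]]] | [T [T [F true]] & [F r]]]

6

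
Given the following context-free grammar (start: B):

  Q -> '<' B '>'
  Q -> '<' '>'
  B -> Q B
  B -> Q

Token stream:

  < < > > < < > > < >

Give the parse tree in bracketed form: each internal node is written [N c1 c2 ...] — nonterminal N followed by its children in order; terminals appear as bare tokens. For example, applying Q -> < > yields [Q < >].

[B [Q < [B [Q < >]] >] [B [Q < [B [Q < >]] >] [B [Q < >]]]]

B
Q B
< B > B
< Q > B
< < > > B
< < > > Q B
< < > > < B > B
< < > > < Q > B
< < > > < < > > B
< < > > < < > > Q
< < > > < < > > < >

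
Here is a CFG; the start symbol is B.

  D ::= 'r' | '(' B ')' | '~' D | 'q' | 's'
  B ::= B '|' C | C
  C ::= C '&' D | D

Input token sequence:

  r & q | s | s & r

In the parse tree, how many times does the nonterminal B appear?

3

[B [B [B [C [C [D r]] & [D q]]] | [C [D s]]] | [C [C [D s]] & [D r]]]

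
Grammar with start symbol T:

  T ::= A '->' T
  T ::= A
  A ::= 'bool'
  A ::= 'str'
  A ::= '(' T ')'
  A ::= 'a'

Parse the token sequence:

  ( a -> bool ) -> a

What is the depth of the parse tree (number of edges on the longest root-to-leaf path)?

5

[T [A ( [T [A a] -> [T [A bool]]] )] -> [T [A a]]]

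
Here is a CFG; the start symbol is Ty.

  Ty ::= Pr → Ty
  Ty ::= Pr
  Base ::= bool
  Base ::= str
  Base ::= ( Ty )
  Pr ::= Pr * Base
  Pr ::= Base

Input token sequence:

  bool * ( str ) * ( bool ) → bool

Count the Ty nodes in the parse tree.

[Ty [Pr [Pr [Pr [Base bool]] * [Base ( [Ty [Pr [Base str]]] )]] * [Base ( [Ty [Pr [Base bool]]] )]] → [Ty [Pr [Base bool]]]]

4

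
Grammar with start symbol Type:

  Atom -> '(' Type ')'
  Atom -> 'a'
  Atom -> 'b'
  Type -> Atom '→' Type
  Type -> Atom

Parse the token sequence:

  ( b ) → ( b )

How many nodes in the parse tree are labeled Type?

[Type [Atom ( [Type [Atom b]] )] → [Type [Atom ( [Type [Atom b]] )]]]

4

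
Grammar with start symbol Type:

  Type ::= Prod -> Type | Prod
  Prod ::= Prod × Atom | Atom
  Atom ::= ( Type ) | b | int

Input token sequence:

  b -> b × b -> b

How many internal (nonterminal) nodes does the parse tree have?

[Type [Prod [Atom b]] -> [Type [Prod [Prod [Atom b]] × [Atom b]] -> [Type [Prod [Atom b]]]]]

11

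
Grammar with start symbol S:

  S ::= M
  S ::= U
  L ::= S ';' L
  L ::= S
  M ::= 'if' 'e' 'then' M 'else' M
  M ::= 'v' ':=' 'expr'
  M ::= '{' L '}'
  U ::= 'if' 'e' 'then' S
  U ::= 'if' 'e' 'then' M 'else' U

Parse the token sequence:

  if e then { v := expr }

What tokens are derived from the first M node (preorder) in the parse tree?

[S [U if e then [S [M { [L [S [M v := expr]]] }]]]]

{ v := expr }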